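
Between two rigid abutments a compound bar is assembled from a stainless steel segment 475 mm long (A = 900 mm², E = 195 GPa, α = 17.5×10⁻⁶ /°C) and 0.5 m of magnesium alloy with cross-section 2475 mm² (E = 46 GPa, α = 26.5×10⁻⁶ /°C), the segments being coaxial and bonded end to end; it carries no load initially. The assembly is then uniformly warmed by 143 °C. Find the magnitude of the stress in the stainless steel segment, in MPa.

With the walls removed the bar would change length by δ_free = Σ αᵢΔT Lᵢ = 17.5×10⁻⁶×143×475 + 26.5×10⁻⁶×143×500 = 3.083 mm.
The rigid supports impose zero overall length change; the single axial force P common to all segments must satisfy P Σ Lᵢ/(AᵢEᵢ) = δ_free.
The series flexibility is Σ Lᵢ/(AᵢEᵢ) = 475/(900×195×10³) + 500/(2475×46×10³) = 7.098×10⁻⁶ mm/N.
Hence P = δ_free / Σ(L/AE) = 3.083/7.098×10⁻⁶ = 434.4 kN (compressive).
σ_{stainless steel} = P / A = 434400 / 900 = 482.7 MPa.

σ ≈ 483 MPa (compressive)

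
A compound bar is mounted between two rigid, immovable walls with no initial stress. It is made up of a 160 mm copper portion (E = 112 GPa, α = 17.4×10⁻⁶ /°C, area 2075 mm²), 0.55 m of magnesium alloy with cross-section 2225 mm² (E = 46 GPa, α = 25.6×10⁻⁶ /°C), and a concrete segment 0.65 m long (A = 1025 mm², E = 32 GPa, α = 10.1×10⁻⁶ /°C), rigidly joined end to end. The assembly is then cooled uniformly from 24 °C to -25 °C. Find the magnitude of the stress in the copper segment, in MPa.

With the walls removed the bar would change length by δ_free = Σ αᵢΔT Lᵢ = 17.4×10⁻⁶×49×160 + 25.6×10⁻⁶×49×550 + 10.1×10⁻⁶×49×650 = 1.148 mm.
The walls prevent any net length change, so an axial force P (same in every segment) develops. Compatibility: P · Σ Lᵢ/(AᵢEᵢ) = δ_free.
Σ Lᵢ/(AᵢEᵢ) = 160/(2075×112×10³) + 550/(2225×46×10³) + 650/(1025×32×10³) = 2.588×10⁻⁵ mm/N.
So P = 1.148 / 2.588×10⁻⁵ = 44.36 kN, tensile.
σ_{copper} = P / A = 44360 / 2075 = 21.38 MPa.

σ ≈ 21.4 MPa (tensile)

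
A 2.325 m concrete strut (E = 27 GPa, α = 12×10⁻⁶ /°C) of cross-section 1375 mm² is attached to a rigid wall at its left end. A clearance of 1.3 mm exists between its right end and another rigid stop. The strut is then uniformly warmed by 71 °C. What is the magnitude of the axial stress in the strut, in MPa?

σ ≈ 7.91 MPa (compressive)

Free thermal elongation = αΔT L = 12×10⁻⁶ × 71 × 2325 = 1.981 mm.
The gap closes (δ_free > 1.3 mm) and the wall then resists a further 1.981 − 1.3 = 0.6809 mm of expansion.
So σ = E(δ_free − g)/L = 27×10³ × 0.6809/2325 = 7.907 MPa.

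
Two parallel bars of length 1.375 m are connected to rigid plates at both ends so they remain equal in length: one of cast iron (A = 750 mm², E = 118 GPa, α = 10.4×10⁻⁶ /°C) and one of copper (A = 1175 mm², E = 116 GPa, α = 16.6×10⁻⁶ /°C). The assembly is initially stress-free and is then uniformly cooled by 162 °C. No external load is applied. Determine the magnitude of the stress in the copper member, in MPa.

σ ≈ 45.9 MPa (tensile)

Equilibrium of a rigid end plate with no external load gives equal and opposite internal forces ±P in the two members. Since α_{copper} > α_{cast iron}, cooling drives the copper into tension and the cast iron into compression.
Setting the final lengths equal and cancelling L: (α₁ − α₂)ΔT = P/(A₁E₁) + P/(A₂E₂).
|α₁ − α₂|·ΔT = 6.2×10⁻⁶ × 162 = 0.001004.
1/(A₁E₁) + 1/(A₂E₂) = 1/(750×118×10³) + 1/(1175×116×10³) = 1.864×10⁻⁸ N⁻¹.
So P = 0.001004 / 1.864×10⁻⁸ = 53.9 kN.
σ_{copper} = P/A₂ = 53900/1175 = 45.87 MPa, tensile.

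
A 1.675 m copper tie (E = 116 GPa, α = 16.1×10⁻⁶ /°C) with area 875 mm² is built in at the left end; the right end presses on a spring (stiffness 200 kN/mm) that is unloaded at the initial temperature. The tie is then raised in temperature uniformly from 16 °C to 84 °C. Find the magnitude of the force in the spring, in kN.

Free thermal expansion: δ_free = αΔT L = 16.1×10⁻⁶ × 68 × 1675 = 1.834 mm.
With a force P in the spring, the elastic change of the tie is PL/(AE) and that of the spring is P/k; compatibility requires their sum to equal δ_free.
So P = δ_free / [L/(AE) + 1/k] = 1.834 / [ 1675/(875×116×10³) + 1/(200×10³) ].
P = 1.834 / 2.15×10⁻⁵ = 85280 N.

P ≈ 85.3 kN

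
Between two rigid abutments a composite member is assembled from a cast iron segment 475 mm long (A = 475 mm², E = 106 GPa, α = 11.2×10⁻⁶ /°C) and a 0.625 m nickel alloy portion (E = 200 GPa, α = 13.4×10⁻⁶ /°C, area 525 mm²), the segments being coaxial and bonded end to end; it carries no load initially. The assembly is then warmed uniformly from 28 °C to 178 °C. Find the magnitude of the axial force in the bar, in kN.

P ≈ 134 kN (compressive)

With the walls removed the bar would change length by δ_free = Σ αᵢΔT Lᵢ = 11.2×10⁻⁶×150×475 + 13.4×10⁻⁶×150×625 = 2.054 mm.
The rigid supports impose zero overall length change; the single axial force P common to all segments must satisfy P Σ Lᵢ/(AᵢEᵢ) = δ_free.
The series flexibility is Σ Lᵢ/(AᵢEᵢ) = 475/(475×106×10³) + 625/(525×200×10³) = 1.539×10⁻⁵ mm/N.
So P = 2.054 / 1.539×10⁻⁵ = 133.5 kN, compressive.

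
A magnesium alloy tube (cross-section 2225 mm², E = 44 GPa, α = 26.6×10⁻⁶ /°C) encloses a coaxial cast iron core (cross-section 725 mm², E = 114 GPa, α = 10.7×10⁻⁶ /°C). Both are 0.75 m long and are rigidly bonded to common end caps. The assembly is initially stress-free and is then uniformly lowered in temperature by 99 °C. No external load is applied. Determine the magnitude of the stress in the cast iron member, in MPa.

Both members must finish at the same length. With the larger α, the magnesium alloy tends to over-contract; the plates restrain it, putting the magnesium alloy in tension and the cast iron in compression. With no external load the two internal forces are equal and opposite, magnitude P.
Equating the net (thermal + elastic) strains gives |α₁ − α₂|·ΔT = P·[1/(A₁E₁) + 1/(A₂E₂)].
|α₁ − α₂|·ΔT = 15.9×10⁻⁶ × 99 = 0.001574.
1/(A₁E₁) + 1/(A₂E₂) = 1/(2225×44×10³) + 1/(725×114×10³) = 2.231×10⁻⁸ N⁻¹.
P = 0.001574 / 2.231×10⁻⁸ = 70540 N = 70.54 kN.
σ_{cast iron} = P/A₂ = 70540/725 = 97.3 MPa, compressive.

σ ≈ 97.3 MPa (compressive)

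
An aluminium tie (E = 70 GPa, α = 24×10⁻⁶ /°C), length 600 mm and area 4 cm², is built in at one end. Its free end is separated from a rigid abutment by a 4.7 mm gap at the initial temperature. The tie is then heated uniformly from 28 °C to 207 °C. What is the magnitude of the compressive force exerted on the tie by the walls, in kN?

If the wall were absent the tie would grow by αΔT L = 24×10⁻⁶ × 179 × 600 = 2.578 mm.
This is smaller than the 4.7 mm clearance, so the tie expands freely without reaching the stop — the stress is zero.

P ≈ 0 kN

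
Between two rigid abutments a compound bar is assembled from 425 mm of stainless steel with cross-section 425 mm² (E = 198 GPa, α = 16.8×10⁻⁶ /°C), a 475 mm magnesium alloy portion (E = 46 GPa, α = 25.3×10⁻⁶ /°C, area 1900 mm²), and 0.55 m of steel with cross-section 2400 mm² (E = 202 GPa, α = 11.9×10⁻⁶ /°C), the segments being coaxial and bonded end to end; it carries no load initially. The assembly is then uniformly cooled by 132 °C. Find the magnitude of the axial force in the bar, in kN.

P ≈ 292 kN (tensile)

If the supports were absent, the total length change would be Σ αᵢΔT Lᵢ = 16.8×10⁻⁶×132×425 + 25.3×10⁻⁶×132×475 + 11.9×10⁻⁶×132×550 = 3.393 mm.
Since the ends are fixed, an axial force P builds up, equal in every segment, with P · Σ Lᵢ/(AᵢEᵢ) = δ_free.
Σ Lᵢ/(AᵢEᵢ) = 425/(425×198×10³) + 475/(1900×46×10³) + 550/(2400×202×10³) = 1.162×10⁻⁵ mm/N.
P = 3.393 / 1.162×10⁻⁵ = 292000 N = 292 kN, tensile.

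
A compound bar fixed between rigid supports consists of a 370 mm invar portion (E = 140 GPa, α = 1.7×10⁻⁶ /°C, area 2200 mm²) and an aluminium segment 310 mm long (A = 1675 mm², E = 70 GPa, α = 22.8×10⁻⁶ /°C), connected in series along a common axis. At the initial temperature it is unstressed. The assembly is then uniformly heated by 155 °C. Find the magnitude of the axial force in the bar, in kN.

P ≈ 310 kN (compressive)

If the supports were absent, the total length change would be Σ αᵢΔT Lᵢ = 1.7×10⁻⁶×155×370 + 22.8×10⁻⁶×155×310 = 1.193 mm.
The walls prevent any net length change, so an axial force P (same in every segment) develops. Compatibility: P · Σ Lᵢ/(AᵢEᵢ) = δ_free.
The series flexibility is Σ Lᵢ/(AᵢEᵢ) = 370/(2200×140×10³) + 310/(1675×70×10³) = 3.845×10⁻⁶ mm/N.
So P = 1.193 / 3.845×10⁻⁶ = 310.3 kN, compressive.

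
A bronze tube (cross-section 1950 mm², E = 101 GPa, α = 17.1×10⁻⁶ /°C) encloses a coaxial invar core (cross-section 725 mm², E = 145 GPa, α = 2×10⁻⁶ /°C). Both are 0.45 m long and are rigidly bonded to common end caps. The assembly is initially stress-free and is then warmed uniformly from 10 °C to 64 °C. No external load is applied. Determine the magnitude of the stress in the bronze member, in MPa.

Both members must finish at the same length. With the larger α, the bronze tends to over-expand; the plates restrain it, putting the bronze in compression and the invar in tension. With no external load the two internal forces are equal and opposite, magnitude P.
Compatibility of the two members (thermal + elastic change equal): (α₁ − α₂)ΔT = P·[1/(A₁E₁) + 1/(A₂E₂)].
|α₁ − α₂|·ΔT = 15.1×10⁻⁶ × 54 = 0.0008154.
1/(A₁E₁) + 1/(A₂E₂) = 1/(1950×101×10³) + 1/(725×145×10³) = 1.459×10⁻⁸ N⁻¹.
P = 0.0008154 / 1.459×10⁻⁸ = 55890 N = 55.89 kN.
σ_{bronze} = P/A₁ = 55890/1950 = 28.66 MPa, compressive.

σ ≈ 28.7 MPa (compressive)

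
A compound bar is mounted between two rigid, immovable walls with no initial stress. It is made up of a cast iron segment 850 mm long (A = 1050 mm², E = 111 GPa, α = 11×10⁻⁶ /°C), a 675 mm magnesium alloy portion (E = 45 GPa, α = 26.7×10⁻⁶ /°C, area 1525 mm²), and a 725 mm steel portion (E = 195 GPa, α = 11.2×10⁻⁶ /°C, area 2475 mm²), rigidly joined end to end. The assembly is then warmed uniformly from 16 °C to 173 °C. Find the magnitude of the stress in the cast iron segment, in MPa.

σ ≈ 285 MPa (compressive)

With the walls removed the bar would change length by δ_free = Σ αᵢΔT Lᵢ = 11×10⁻⁶×157×850 + 26.7×10⁻⁶×157×675 + 11.2×10⁻⁶×157×725 = 5.572 mm.
Since the ends are fixed, an axial force P builds up, equal in every segment, with P · Σ Lᵢ/(AᵢEᵢ) = δ_free.
The series flexibility is Σ Lᵢ/(AᵢEᵢ) = 850/(1050×111×10³) + 675/(1525×45×10³) + 725/(2475×195×10³) = 1.863×10⁻⁵ mm/N.
So P = 5.572 / 1.863×10⁻⁵ = 299.1 kN, compressive.
σ_{cast iron} = P / A = 299100 / 1050 = 284.8 MPa.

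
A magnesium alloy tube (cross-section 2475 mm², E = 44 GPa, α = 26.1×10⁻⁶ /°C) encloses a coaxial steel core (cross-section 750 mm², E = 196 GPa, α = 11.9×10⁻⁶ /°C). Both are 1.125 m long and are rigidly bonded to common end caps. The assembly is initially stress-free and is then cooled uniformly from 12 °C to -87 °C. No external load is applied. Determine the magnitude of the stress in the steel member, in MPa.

σ ≈ 117 MPa (compressive)

Equilibrium of a rigid end plate with no external load gives equal and opposite internal forces ±P in the two members. Since α_{magnesium alloy} > α_{steel}, cooling drives the magnesium alloy into tension and the steel into compression.
Equating the net (thermal + elastic) strains gives |α₁ − α₂|·ΔT = P·[1/(A₁E₁) + 1/(A₂E₂)].
|α₁ − α₂|·ΔT = 14.2×10⁻⁶ × 99 = 0.001406.
1/(A₁E₁) + 1/(A₂E₂) = 1/(2475×44×10³) + 1/(750×196×10³) = 1.599×10⁻⁸ N⁻¹.
So P = 0.001406 / 1.599×10⁻⁸ = 87.94 kN.
σ_{steel} = P/A₂ = 87940/750 = 117.3 MPa, compressive.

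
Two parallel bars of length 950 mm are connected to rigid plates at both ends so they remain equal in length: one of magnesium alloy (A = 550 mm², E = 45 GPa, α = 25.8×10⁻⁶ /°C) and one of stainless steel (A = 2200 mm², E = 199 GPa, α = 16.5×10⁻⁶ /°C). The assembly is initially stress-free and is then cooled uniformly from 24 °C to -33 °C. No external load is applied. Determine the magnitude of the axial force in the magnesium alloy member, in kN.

Both members must finish at the same length. With the larger α, the magnesium alloy tends to over-contract; the plates restrain it, putting the magnesium alloy in tension and the stainless steel in compression. With no external load the two internal forces are equal and opposite, magnitude P.
Setting the final lengths equal and cancelling L: (α₁ − α₂)ΔT = P/(A₁E₁) + P/(A₂E₂).
|α₁ − α₂|·ΔT = 9.3×10⁻⁶ × 57 = 0.0005301.
1/(A₁E₁) + 1/(A₂E₂) = 1/(550×45×10³) + 1/(2200×199×10³) = 4.269×10⁻⁸ N⁻¹.
P = 0.0005301 / 4.269×10⁻⁸ = 12420 N = 12.42 kN.

P ≈ 12.4 kN (tensile in the magnesium alloy)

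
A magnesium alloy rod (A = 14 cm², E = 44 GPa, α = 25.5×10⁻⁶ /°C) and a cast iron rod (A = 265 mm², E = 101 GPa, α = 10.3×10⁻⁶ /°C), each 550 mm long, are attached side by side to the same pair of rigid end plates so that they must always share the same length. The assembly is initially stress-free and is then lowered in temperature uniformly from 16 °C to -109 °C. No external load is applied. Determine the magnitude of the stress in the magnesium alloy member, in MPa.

Both members must finish at the same length. With the larger α, the magnesium alloy tends to over-contract; the plates restrain it, putting the magnesium alloy in tension and the cast iron in compression. With no external load the two internal forces are equal and opposite, magnitude P.
Compatibility of the two members (thermal + elastic change equal): (α₁ − α₂)ΔT = P·[1/(A₁E₁) + 1/(A₂E₂)].
|α₁ − α₂|·ΔT = 15.2×10⁻⁶ × 125 = 0.0019.
1/(A₁E₁) + 1/(A₂E₂) = 1/(1400×44×10³) + 1/(265×101×10³) = 5.36×10⁻⁸ N⁻¹.
P = 0.0019 / 5.36×10⁻⁸ = 35450 N = 35.45 kN.
σ_{magnesium alloy} = P/A₁ = 35450/1400 = 25.32 MPa, tensile.

σ ≈ 25.3 MPa (tensile)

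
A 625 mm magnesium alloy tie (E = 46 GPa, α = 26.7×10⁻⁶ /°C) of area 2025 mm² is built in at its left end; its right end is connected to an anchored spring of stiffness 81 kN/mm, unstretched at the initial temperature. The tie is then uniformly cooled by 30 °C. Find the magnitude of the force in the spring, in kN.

P ≈ 26.3 kN

If the spring were absent the tie would shorten by αΔT L = 26.7×10⁻⁶ × 30 × 625 = 0.5006 mm.
Let P be the tensile force in the spring. The tie extends elastically by PL/(AE) and the spring stretches by P/k; together these equal δ_free.
P [ L/(AE) + 1/k ] = δ_free → P [ 625/(2025×46×10³) + 1/(81×10³) ] = 0.5006.
P = 0.5006 / 1.906×10⁻⁵ = 26270 N.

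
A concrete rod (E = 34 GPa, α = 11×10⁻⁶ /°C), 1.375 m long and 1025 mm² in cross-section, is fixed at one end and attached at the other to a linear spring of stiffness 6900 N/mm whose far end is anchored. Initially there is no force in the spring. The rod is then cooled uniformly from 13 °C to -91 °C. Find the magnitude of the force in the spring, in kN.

P ≈ 8.53 kN

If the spring were absent the rod would shorten by αΔT L = 11×10⁻⁶ × 104 × 1375 = 1.573 mm.
Let P be the tensile force in the spring. The rod extends elastically by PL/(AE) and the spring stretches by P/k; together these equal δ_free.
So P = δ_free / [L/(AE) + 1/k] = 1.573 / [ 1375/(1025×34×10³) + 1/(6900) ].
P = 1.573 / 0.0001844 = 8531 N.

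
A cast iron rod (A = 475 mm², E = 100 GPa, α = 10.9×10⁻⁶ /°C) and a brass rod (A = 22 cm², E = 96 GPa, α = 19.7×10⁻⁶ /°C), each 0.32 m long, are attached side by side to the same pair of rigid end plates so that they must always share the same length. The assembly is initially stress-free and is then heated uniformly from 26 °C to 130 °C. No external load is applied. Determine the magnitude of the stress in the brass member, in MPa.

σ ≈ 16.1 MPa (compressive)

Equilibrium of a rigid end plate with no external load gives equal and opposite internal forces ±P in the two members. Since α_{brass} > α_{cast iron}, heating drives the brass into compression and the cast iron into tension.
Equating the net (thermal + elastic) strains gives |α₁ − α₂|·ΔT = P·[1/(A₁E₁) + 1/(A₂E₂)].
|α₁ − α₂|·ΔT = 8.8×10⁻⁶ × 104 = 0.0009152.
1/(A₁E₁) + 1/(A₂E₂) = 1/(475×100×10³) + 1/(2200×96×10³) = 2.579×10⁻⁸ N⁻¹.
P = 0.0009152 / 2.579×10⁻⁸ = 35490 N = 35.49 kN.
σ_{brass} = P/A₂ = 35490/2200 = 16.13 MPa, compressive.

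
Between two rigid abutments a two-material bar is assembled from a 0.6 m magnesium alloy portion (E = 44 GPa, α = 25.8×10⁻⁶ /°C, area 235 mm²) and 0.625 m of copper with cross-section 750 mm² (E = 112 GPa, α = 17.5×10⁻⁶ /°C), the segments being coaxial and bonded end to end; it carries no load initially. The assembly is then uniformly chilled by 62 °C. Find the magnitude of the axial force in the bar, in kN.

P ≈ 25 kN (tensile)

With the walls removed the bar would change length by δ_free = Σ αᵢΔT Lᵢ = 25.8×10⁻⁶×62×600 + 17.5×10⁻⁶×62×625 = 1.638 mm.
The rigid supports impose zero overall length change; the single axial force P common to all segments must satisfy P Σ Lᵢ/(AᵢEᵢ) = δ_free.
The series flexibility is Σ Lᵢ/(AᵢEᵢ) = 600/(235×44×10³) + 625/(750×112×10³) = 6.547×10⁻⁵ mm/N.
P = 1.638 / 6.547×10⁻⁵ = 25020 N = 25.02 kN, tensile.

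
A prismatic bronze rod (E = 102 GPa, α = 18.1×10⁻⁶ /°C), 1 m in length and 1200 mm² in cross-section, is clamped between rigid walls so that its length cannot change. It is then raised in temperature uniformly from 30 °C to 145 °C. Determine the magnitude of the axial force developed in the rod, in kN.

The ends cannot move, so σ = EαΔT = 102×10³ × 18.1×10⁻⁶ × 115 = 212.3 MPa.
Then P = σA = 212.3 × 1200 mm² = 254.8 kN, compressive.

P ≈ 255 kN (compressive)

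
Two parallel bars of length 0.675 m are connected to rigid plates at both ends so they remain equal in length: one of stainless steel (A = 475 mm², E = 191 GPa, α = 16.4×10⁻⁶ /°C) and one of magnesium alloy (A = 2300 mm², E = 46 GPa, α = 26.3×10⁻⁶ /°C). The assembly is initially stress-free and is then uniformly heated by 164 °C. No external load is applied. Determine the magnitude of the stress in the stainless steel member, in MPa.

σ ≈ 167 MPa (tensile)

The magnesium alloy has the larger α, so on heating it would change length more than the stainless steel if both were free. The rigid plates force a common final length, so the magnesium alloy is put into compression and the stainless steel into tension, with equal and opposite forces P (no external load).
Setting the final lengths equal and cancelling L: (α₁ − α₂)ΔT = P/(A₁E₁) + P/(A₂E₂).
|α₁ − α₂|·ΔT = 9.9×10⁻⁶ × 164 = 0.001624.
1/(A₁E₁) + 1/(A₂E₂) = 1/(475×191×10³) + 1/(2300×46×10³) = 2.047×10⁻⁸ N⁻¹.
P = 0.001624 / 2.047×10⁻⁸ = 79300 N = 79.3 kN.
σ_{stainless steel} = P/A₁ = 79300/475 = 166.9 MPa, tensile.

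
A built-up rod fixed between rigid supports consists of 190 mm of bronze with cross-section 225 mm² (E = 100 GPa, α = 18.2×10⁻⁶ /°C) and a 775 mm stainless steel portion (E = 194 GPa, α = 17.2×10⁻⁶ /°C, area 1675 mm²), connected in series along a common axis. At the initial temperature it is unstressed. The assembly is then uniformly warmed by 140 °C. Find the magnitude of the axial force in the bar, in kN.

P ≈ 217 kN (compressive)

Free thermal expansion of the whole bar: Σ αᵢΔT Lᵢ = 18.2×10⁻⁶×140×190 + 17.2×10⁻⁶×140×775 = 2.35 mm.
The rigid supports impose zero overall length change; the single axial force P common to all segments must satisfy P Σ Lᵢ/(AᵢEᵢ) = δ_free.
The series flexibility is Σ Lᵢ/(AᵢEᵢ) = 190/(225×100×10³) + 775/(1675×194×10³) = 1.083×10⁻⁵ mm/N.
So P = 2.35 / 1.083×10⁻⁵ = 217 kN, compressive.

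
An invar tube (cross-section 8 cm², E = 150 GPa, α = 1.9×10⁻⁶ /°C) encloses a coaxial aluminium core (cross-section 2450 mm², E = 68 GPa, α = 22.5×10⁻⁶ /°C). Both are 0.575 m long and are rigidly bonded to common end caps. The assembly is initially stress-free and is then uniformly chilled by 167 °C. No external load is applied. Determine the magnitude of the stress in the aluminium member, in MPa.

σ ≈ 97.9 MPa (tensile)

Both members must finish at the same length. With the larger α, the aluminium tends to over-contract; the plates restrain it, putting the aluminium in tension and the invar in compression. With no external load the two internal forces are equal and opposite, magnitude P.
Setting the final lengths equal and cancelling L: (α₁ − α₂)ΔT = P/(A₁E₁) + P/(A₂E₂).
|α₁ − α₂|·ΔT = 20.6×10⁻⁶ × 167 = 0.00344.
1/(A₁E₁) + 1/(A₂E₂) = 1/(800×150×10³) + 1/(2450×68×10³) = 1.434×10⁻⁸ N⁻¹.
P = 0.00344 / 1.434×10⁻⁸ = 240000 N = 240 kN.
σ_{aluminium} = P/A₂ = 240000/2450 = 97.95 MPa, tensile.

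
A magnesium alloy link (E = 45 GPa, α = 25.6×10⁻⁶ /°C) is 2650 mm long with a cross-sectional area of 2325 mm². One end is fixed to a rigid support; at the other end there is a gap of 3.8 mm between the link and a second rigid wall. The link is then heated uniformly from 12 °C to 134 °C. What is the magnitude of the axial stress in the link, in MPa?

σ ≈ 76 MPa (compressive)

If the wall were absent the link would grow by αΔT L = 25.6×10⁻⁶ × 122 × 2650 = 8.276 mm.
The gap closes (δ_free > 3.8 mm) and the wall then resists a further 8.276 − 3.8 = 4.476 mm of expansion.
That suppressed elongation corresponds to σ = E·Δ/L = 45×10³ × 4.476/2650 = 76.02 MPa.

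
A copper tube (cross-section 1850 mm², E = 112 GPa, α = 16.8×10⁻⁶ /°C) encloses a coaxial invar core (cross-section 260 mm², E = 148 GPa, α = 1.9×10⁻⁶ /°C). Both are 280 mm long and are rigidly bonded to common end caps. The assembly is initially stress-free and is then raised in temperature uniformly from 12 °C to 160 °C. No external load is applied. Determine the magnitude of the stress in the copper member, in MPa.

σ ≈ 38.7 MPa (compressive)

Both members must finish at the same length. With the larger α, the copper tends to over-expand; the plates restrain it, putting the copper in compression and the invar in tension. With no external load the two internal forces are equal and opposite, magnitude P.
Equating the net (thermal + elastic) strains gives |α₁ − α₂|·ΔT = P·[1/(A₁E₁) + 1/(A₂E₂)].
|α₁ − α₂|·ΔT = 14.9×10⁻⁶ × 148 = 0.002205.
1/(A₁E₁) + 1/(A₂E₂) = 1/(1850×112×10³) + 1/(260×148×10³) = 3.081×10⁻⁸ N⁻¹.
P = 0.002205 / 3.081×10⁻⁸ = 71570 N = 71.57 kN.
σ_{copper} = P/A₁ = 71570/1850 = 38.68 MPa, compressive.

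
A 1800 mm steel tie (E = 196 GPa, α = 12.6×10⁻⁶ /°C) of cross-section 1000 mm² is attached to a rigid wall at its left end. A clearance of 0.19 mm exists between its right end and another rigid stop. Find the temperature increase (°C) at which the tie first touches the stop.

The gap closes when αΔT L = 0.19 mm, since the tie is still unstressed at that instant.
So ΔT = g/(αL) = 0.19/(12.6×10⁻⁶ × 1800) = 8.377 °C.

ΔT ≈ 8.38 °C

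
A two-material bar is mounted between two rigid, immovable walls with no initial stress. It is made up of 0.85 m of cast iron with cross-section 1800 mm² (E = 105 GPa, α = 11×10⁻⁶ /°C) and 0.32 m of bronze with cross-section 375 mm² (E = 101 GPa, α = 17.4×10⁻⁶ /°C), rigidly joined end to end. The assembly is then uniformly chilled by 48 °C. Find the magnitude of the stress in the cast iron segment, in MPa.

σ ≈ 30.7 MPa (tensile)

If the supports were absent, the total length change would be Σ αᵢΔT Lᵢ = 11×10⁻⁶×48×850 + 17.4×10⁻⁶×48×320 = 0.7161 mm.
Since the ends are fixed, an axial force P builds up, equal in every segment, with P · Σ Lᵢ/(AᵢEᵢ) = δ_free.
The series flexibility is Σ Lᵢ/(AᵢEᵢ) = 850/(1800×105×10³) + 320/(375×101×10³) = 1.295×10⁻⁵ mm/N.
So P = 0.7161 / 1.295×10⁻⁵ = 55.31 kN, tensile.
σ_{cast iron} = P / A = 55310 / 1800 = 30.73 MPa.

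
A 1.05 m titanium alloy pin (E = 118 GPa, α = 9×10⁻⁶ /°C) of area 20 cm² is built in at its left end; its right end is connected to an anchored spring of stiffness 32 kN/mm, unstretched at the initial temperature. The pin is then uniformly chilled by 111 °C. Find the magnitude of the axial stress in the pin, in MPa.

If the spring were absent the pin would shorten by αΔT L = 9×10⁻⁶ × 111 × 1050 = 1.049 mm.
With a force P in the spring, the elastic change of the pin is PL/(AE) and that of the spring is P/k; compatibility requires their sum to equal δ_free.
P [ L/(AE) + 1/k ] = δ_free → P [ 1050/(2000×118×10³) + 1/(32×10³) ] = 1.049.
P = 1.049 / 3.57×10⁻⁵ = 29380 N.
σ = P/A = 29380/2000 = 14.69 MPa.

σ ≈ 14.7 MPa (tensile)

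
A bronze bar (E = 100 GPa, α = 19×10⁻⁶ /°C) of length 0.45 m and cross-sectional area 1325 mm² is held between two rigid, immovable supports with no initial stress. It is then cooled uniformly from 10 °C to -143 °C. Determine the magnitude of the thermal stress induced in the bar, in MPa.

Because both ends are immovable the net strain is zero, and the suppressed thermal strain is αΔT = 19×10⁻⁶ × 153 = 2907×10⁻⁶.
σ = EαΔT = 100×10³ × 19×10⁻⁶ × 153 = 290.7 MPa (tensile; the bar is trying to contract).

σ ≈ 291 MPa (tensile)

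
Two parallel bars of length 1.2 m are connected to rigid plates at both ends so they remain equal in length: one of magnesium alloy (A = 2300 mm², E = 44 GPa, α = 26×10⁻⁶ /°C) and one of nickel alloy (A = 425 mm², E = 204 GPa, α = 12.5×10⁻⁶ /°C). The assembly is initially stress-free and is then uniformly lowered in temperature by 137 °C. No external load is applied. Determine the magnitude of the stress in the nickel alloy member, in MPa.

σ ≈ 203 MPa (compressive)

Both members must finish at the same length. With the larger α, the magnesium alloy tends to over-contract; the plates restrain it, putting the magnesium alloy in tension and the nickel alloy in compression. With no external load the two internal forces are equal and opposite, magnitude P.
Compatibility of the two members (thermal + elastic change equal): (α₁ − α₂)ΔT = P·[1/(A₁E₁) + 1/(A₂E₂)].
|α₁ − α₂|·ΔT = 13.5×10⁻⁶ × 137 = 0.00185.
1/(A₁E₁) + 1/(A₂E₂) = 1/(2300×44×10³) + 1/(425×204×10³) = 2.142×10⁻⁸ N⁻¹.
So P = 0.00185 / 2.142×10⁻⁸ = 86.36 kN.
σ_{nickel alloy} = P/A₂ = 86360/425 = 203.2 MPa, compressive.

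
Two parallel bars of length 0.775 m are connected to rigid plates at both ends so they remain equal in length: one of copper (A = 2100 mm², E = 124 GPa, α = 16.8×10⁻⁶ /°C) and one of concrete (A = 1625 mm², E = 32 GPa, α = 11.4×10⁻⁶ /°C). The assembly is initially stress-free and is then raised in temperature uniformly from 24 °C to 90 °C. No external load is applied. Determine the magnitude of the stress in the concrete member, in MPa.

The copper has the larger α, so on heating it would change length more than the concrete if both were free. The rigid plates force a common final length, so the copper is put into compression and the concrete into tension, with equal and opposite forces P (no external load).
Equating the net (thermal + elastic) strains gives |α₁ − α₂|·ΔT = P·[1/(A₁E₁) + 1/(A₂E₂)].
|α₁ − α₂|·ΔT = 5.4×10⁻⁶ × 66 = 0.0003564.
1/(A₁E₁) + 1/(A₂E₂) = 1/(2100×124×10³) + 1/(1625×32×10³) = 2.307×10⁻⁸ N⁻¹.
So P = 0.0003564 / 2.307×10⁻⁸ = 15.45 kN.
σ_{concrete} = P/A₂ = 15450/1625 = 9.506 MPa, tensile.

σ ≈ 9.51 MPa (tensile)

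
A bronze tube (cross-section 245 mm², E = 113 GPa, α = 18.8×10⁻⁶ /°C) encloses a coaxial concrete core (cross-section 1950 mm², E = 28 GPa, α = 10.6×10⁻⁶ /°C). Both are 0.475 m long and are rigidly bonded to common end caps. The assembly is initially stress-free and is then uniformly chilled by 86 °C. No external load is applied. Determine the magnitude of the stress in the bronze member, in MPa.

Both members must finish at the same length. With the larger α, the bronze tends to over-contract; the plates restrain it, putting the bronze in tension and the concrete in compression. With no external load the two internal forces are equal and opposite, magnitude P.
Setting the final lengths equal and cancelling L: (α₁ − α₂)ΔT = P/(A₁E₁) + P/(A₂E₂).
|α₁ − α₂|·ΔT = 8.2×10⁻⁶ × 86 = 0.0007052.
1/(A₁E₁) + 1/(A₂E₂) = 1/(245×113×10³) + 1/(1950×28×10³) = 5.444×10⁻⁸ N⁻¹.
P = 0.0007052 / 5.444×10⁻⁸ = 12950 N = 12.95 kN.
σ_{bronze} = P/A₁ = 12950/245 = 52.88 MPa, tensile.

σ ≈ 52.9 MPa (tensile)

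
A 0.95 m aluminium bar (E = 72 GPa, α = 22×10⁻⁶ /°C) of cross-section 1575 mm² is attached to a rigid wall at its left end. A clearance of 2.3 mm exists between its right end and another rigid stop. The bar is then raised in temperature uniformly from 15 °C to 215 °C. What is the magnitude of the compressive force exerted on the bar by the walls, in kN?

P ≈ 224 kN

If the wall were absent the bar would grow by αΔT L = 22×10⁻⁶ × 200 × 950 = 4.18 mm.
After closing the 2.3 mm clearance, 4.18 − 2.3 = 1.88 mm of expansion remains to be suppressed by the wall.
That suppressed elongation corresponds to σ = E·Δ/L = 72×10³ × 1.88/950 = 142.5 MPa.
P = σA = 142.5 × 1575 = 224.4 kN.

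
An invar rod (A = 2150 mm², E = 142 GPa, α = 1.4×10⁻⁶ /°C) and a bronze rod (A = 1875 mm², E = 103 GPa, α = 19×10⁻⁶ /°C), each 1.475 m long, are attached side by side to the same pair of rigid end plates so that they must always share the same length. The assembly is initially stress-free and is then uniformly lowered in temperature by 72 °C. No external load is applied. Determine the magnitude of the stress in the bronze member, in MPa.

σ ≈ 79.9 MPa (tensile)

The bronze has the larger α, so on cooling it would change length more than the invar if both were free. The rigid plates force a common final length, so the bronze is put into tension and the invar into compression, with equal and opposite forces P (no external load).
Compatibility of the two members (thermal + elastic change equal): (α₁ − α₂)ΔT = P·[1/(A₁E₁) + 1/(A₂E₂)].
|α₁ − α₂|·ΔT = 17.6×10⁻⁶ × 72 = 0.001267.
1/(A₁E₁) + 1/(A₂E₂) = 1/(2150×142×10³) + 1/(1875×103×10³) = 8.453×10⁻⁹ N⁻¹.
So P = 0.001267 / 8.453×10⁻⁹ = 149.9 kN.
σ_{bronze} = P/A₂ = 149900/1875 = 79.95 MPa, tensile.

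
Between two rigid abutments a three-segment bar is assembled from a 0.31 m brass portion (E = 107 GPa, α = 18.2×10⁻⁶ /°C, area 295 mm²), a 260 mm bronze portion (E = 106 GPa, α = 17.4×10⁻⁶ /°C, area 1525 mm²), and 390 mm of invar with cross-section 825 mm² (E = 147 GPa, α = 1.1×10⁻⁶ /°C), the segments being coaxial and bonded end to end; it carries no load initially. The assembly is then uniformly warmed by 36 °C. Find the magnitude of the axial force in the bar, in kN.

P ≈ 26 kN (compressive)

With the walls removed the bar would change length by δ_free = Σ αᵢΔT Lᵢ = 18.2×10⁻⁶×36×310 + 17.4×10⁻⁶×36×260 + 1.1×10⁻⁶×36×390 = 0.3814 mm.
The rigid supports impose zero overall length change; the single axial force P common to all segments must satisfy P Σ Lᵢ/(AᵢEᵢ) = δ_free.
The series flexibility is Σ Lᵢ/(AᵢEᵢ) = 310/(295×107×10³) + 260/(1525×106×10³) + 390/(825×147×10³) = 1.465×10⁻⁵ mm/N.
So P = 0.3814 / 1.465×10⁻⁵ = 26.04 kN, compressive.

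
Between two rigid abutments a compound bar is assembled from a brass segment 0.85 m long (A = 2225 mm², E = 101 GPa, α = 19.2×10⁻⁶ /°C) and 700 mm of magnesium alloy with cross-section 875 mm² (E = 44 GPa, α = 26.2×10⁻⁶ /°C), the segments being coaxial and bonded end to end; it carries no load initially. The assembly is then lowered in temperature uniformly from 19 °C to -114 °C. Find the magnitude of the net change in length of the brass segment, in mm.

Free thermal contraction of the whole bar: Σ αᵢΔT Lᵢ = 19.2×10⁻⁶×133×850 + 26.2×10⁻⁶×133×700 = 4.61 mm.
The rigid supports impose zero overall length change; the single axial force P common to all segments must satisfy P Σ Lᵢ/(AᵢEᵢ) = δ_free.
The series flexibility is Σ Lᵢ/(AᵢEᵢ) = 850/(2225×101×10³) + 700/(875×44×10³) = 2.196×10⁻⁵ mm/N.
P = 4.61 / 2.196×10⁻⁵ = 209900 N = 209.9 kN, tensile.
For the brass segment, free thermal change = 19.2×10⁻⁶×133×850 = 2.171 mm and elastic change from P = 209900×850/(2225×101×10³) = 0.7938 mm; these oppose, so the net change is 1.38 mm (segment shortens).

|ΔL| ≈ 1.38 mm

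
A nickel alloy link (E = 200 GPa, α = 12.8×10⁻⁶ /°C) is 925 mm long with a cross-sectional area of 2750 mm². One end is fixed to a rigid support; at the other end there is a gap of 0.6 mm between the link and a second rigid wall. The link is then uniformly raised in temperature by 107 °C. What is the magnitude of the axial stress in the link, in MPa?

If the wall were absent the link would grow by αΔT L = 12.8×10⁻⁶ × 107 × 925 = 1.267 mm.
After closing the 0.6 mm clearance, 1.267 − 0.6 = 0.6669 mm of expansion remains to be suppressed by the wall.
So σ = E(δ_free − g)/L = 200×10³ × 0.6669/925 = 144.2 MPa.

σ ≈ 144 MPa (compressive)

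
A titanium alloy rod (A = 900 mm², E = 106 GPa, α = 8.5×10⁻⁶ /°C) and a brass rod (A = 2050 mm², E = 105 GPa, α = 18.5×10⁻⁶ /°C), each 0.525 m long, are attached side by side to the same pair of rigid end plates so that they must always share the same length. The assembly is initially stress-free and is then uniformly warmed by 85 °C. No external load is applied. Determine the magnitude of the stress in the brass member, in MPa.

σ ≈ 27.4 MPa (compressive)

The brass has the larger α, so on heating it would change length more than the titanium alloy if both were free. The rigid plates force a common final length, so the brass is put into compression and the titanium alloy into tension, with equal and opposite forces P (no external load).
Equating the net (thermal + elastic) strains gives |α₁ − α₂|·ΔT = P·[1/(A₁E₁) + 1/(A₂E₂)].
|α₁ − α₂|·ΔT = 10×10⁻⁶ × 85 = 0.00085.
1/(A₁E₁) + 1/(A₂E₂) = 1/(900×106×10³) + 1/(2050×105×10³) = 1.513×10⁻⁸ N⁻¹.
So P = 0.00085 / 1.513×10⁻⁸ = 56.19 kN.
σ_{brass} = P/A₂ = 56190/2050 = 27.41 MPa, compressive.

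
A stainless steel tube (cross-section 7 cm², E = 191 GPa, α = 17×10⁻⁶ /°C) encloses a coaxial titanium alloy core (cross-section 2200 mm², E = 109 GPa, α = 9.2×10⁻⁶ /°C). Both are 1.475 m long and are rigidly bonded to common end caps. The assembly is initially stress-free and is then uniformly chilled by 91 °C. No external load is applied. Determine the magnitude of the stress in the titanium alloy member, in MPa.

σ ≈ 27.7 MPa (compressive)

Equilibrium of a rigid end plate with no external load gives equal and opposite internal forces ±P in the two members. Since α_{stainless steel} > α_{titanium alloy}, cooling drives the stainless steel into tension and the titanium alloy into compression.
Equating the net (thermal + elastic) strains gives |α₁ − α₂|·ΔT = P·[1/(A₁E₁) + 1/(A₂E₂)].
|α₁ − α₂|·ΔT = 7.8×10⁻⁶ × 91 = 0.0007098.
1/(A₁E₁) + 1/(A₂E₂) = 1/(700×191×10³) + 1/(2200×109×10³) = 1.165×10⁻⁸ N⁻¹.
P = 0.0007098 / 1.165×10⁻⁸ = 60930 N = 60.93 kN.
σ_{titanium alloy} = P/A₂ = 60930/2200 = 27.7 MPa, compressive.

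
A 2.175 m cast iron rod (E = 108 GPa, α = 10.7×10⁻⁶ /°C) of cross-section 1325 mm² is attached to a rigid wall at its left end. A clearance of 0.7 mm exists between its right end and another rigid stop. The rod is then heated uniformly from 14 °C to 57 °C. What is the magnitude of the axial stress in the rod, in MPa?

Free thermal elongation = αΔT L = 10.7×10⁻⁶ × 43 × 2175 = 1.001 mm.
This exceeds the 0.7 mm gap, so the wall pushes back. The portion of expansion that must be recovered elastically is δ_free − gap = 1.001 − 0.7 = 0.3007 mm.
So σ = E(δ_free − g)/L = 108×10³ × 0.3007/2175 = 14.93 MPa.

σ ≈ 14.9 MPa (compressive)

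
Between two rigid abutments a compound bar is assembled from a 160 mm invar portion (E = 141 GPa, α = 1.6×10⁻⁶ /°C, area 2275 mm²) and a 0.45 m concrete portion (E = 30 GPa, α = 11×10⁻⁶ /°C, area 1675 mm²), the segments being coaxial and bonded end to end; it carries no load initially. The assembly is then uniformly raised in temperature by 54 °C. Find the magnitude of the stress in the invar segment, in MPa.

Free thermal expansion of the whole bar: Σ αᵢΔT Lᵢ = 1.6×10⁻⁶×54×160 + 11×10⁻⁶×54×450 = 0.2811 mm.
Since the ends are fixed, an axial force P builds up, equal in every segment, with P · Σ Lᵢ/(AᵢEᵢ) = δ_free.
The series flexibility is Σ Lᵢ/(AᵢEᵢ) = 160/(2275×141×10³) + 450/(1675×30×10³) = 9.454×10⁻⁶ mm/N.
So P = 0.2811 / 9.454×10⁻⁶ = 29.74 kN, compressive.
σ_{invar} = P / A = 29740 / 2275 = 13.07 MPa.

σ ≈ 13.1 MPa (compressive)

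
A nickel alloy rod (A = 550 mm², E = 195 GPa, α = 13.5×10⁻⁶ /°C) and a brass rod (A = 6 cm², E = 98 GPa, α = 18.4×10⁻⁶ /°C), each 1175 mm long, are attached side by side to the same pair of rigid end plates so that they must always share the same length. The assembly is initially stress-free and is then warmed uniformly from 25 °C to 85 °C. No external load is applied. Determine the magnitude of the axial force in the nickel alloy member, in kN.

P ≈ 11.2 kN (tensile in the nickel alloy)

Both members must finish at the same length. With the larger α, the brass tends to over-expand; the plates restrain it, putting the brass in compression and the nickel alloy in tension. With no external load the two internal forces are equal and opposite, magnitude P.
Compatibility of the two members (thermal + elastic change equal): (α₁ − α₂)ΔT = P·[1/(A₁E₁) + 1/(A₂E₂)].
|α₁ − α₂|·ΔT = 4.9×10⁻⁶ × 60 = 0.000294.
1/(A₁E₁) + 1/(A₂E₂) = 1/(550×195×10³) + 1/(600×98×10³) = 2.633×10⁻⁸ N⁻¹.
P = 0.000294 / 2.633×10⁻⁸ = 11170 N = 11.17 kN.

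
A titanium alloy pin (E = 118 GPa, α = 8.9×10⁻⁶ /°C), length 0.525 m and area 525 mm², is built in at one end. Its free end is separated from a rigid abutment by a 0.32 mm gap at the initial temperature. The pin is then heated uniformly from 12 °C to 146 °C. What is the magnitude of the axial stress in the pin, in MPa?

Unrestrained expansion: δ_free = αΔT L = 8.9×10⁻⁶ × 134 × 525 = 0.6261 mm.
This exceeds the 0.32 mm gap, so the wall pushes back. The portion of expansion that must be recovered elastically is δ_free − gap = 0.6261 − 0.32 = 0.3061 mm.
So σ = E(δ_free − g)/L = 118×10³ × 0.3061/525 = 68.8 MPa.

σ ≈ 68.8 MPa (compressive)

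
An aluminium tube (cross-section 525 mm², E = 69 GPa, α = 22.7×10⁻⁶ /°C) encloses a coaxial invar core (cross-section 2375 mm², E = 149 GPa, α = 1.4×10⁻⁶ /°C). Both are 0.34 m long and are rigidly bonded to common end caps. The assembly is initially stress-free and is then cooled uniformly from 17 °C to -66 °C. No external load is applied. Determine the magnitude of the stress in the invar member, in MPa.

Both members must finish at the same length. With the larger α, the aluminium tends to over-contract; the plates restrain it, putting the aluminium in tension and the invar in compression. With no external load the two internal forces are equal and opposite, magnitude P.
Compatibility of the two members (thermal + elastic change equal): (α₁ − α₂)ΔT = P·[1/(A₁E₁) + 1/(A₂E₂)].
|α₁ − α₂|·ΔT = 21.3×10⁻⁶ × 83 = 0.001768.
1/(A₁E₁) + 1/(A₂E₂) = 1/(525×69×10³) + 1/(2375×149×10³) = 3.043×10⁻⁸ N⁻¹.
P = 0.001768 / 3.043×10⁻⁸ = 58100 N = 58.1 kN.
σ_{invar} = P/A₂ = 58100/2375 = 24.46 MPa, compressive.

σ ≈ 24.5 MPa (compressive)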